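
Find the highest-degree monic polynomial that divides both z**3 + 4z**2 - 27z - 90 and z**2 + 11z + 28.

1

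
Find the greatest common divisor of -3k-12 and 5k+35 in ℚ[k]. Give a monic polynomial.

Repeated division with remainder:
  -3k-12 = (-3/5)(5k+35) + (9)
  5k+35 = ((5/9)k+35/9)(9) + (0)
The last nonzero remainder is the constant 9, so the polynomials are coprime and gcd = 1.

1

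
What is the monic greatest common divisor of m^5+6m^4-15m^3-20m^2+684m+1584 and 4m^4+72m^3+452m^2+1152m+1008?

Repeated division with remainder:
  m^5+6m^4-15m^3-20m^2+684m+1584 = ((1/4)m-3)(4m^4+72m^3+452m^2+1152m+1008) + (88m^3+1048m^2+3888m+4608)
  4m^4+72m^3+452m^2+1152m+1008 = ((1/22)m+67/242)(88m^3+1048m^2+3888m+4608) + (-(1800/121)m^2-(16200/121)m-32400/121)
  88m^3+1048m^2+3888m+4608 = (-(1331/225)m-3872/225)(-(1800/121)m^2-(16200/121)m-32400/121) + (0)
Last nonzero remainder: -(1800/121)m^2-(16200/121)m-32400/121. Dividing through by -1800/121 gives the monic gcd m^2+9m+18.

m^2+9m+18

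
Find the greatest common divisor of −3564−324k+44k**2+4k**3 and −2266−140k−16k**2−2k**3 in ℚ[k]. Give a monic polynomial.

11+k

Repeated division with remainder:
  4k**3+44k**2−324k−3564 = (−2)(−2k**3−16k**2−140k−2266) + (12k**2−604k−8096)
  −2k**3−16k**2−140k−2266 = (−(1/6)k−175/18)(12k**2−604k−8096) + (−(66254/9)k−728794/9)
  12k**2−604k−8096 = (−(54/33127)k+3312/33127)(−(66254/9)k−728794/9) + (0)
Last nonzero remainder: −(66254/9)k−728794/9. Dividing through by −66254/9 gives the monic gcd k+11.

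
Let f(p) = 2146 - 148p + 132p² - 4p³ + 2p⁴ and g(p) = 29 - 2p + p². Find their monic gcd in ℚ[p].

Apply the Euclidean algorithm:
  2p⁴ - 4p³ + 132p² - 148p + 2146 = (2p² + 74)(p² - 2p + 29) + (0)
The last nonzero remainder p² - 2p + 29 is already monic.

29 - 2p + p²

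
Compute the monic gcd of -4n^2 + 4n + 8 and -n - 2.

By polynomial division,
  -4n^2 + 4n + 8 = (4n - 12)(-n - 2) + (-16)
  -n - 2 = ((1/16)n + 1/8)(-16) + (0)
The last nonzero remainder is the constant -16, so the polynomials are coprime and gcd = 1.

1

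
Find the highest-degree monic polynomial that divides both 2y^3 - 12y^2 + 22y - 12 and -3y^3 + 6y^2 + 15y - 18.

y^2 - 4y + 3

Euclidean algorithm in ℚ[y]:
  2y^3 - 12y^2 + 22y - 12 = (-2/3)(-3y^3 + 6y^2 + 15y - 18) + (-8y^2 + 32y - 24)
  -3y^3 + 6y^2 + 15y - 18 = ((3/8)y + 3/4)(-8y^2 + 32y - 24) + (0)
Last nonzero remainder: -8y^2 + 32y - 24. Dividing through by -8 gives the monic gcd y^2 - 4y + 3.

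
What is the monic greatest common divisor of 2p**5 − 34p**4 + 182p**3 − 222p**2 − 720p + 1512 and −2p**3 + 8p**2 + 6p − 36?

p**3 − 4p**2 − 3p + 18

Apply the Euclidean algorithm:
  2p**5 − 34p**4 + 182p**3 − 222p**2 − 720p + 1512 = (−p**2 + 13p − 42)(−2p**3 + 8p**2 + 6p − 36) + (0)
Last nonzero remainder: −2p**3 + 8p**2 + 6p − 36. Dividing through by −2 gives the monic gcd p**3 − 4p**2 − 3p + 18.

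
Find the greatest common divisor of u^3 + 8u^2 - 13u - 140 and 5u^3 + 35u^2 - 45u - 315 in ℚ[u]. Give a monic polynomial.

u + 7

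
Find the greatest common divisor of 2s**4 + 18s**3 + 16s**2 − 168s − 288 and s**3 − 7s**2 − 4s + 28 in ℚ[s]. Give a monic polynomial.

s + 2

Euclidean algorithm in ℚ[s]:
  2s**4 + 18s**3 + 16s**2 − 168s − 288 = (2s + 32)(s**3 − 7s**2 − 4s + 28) + (248s**2 − 96s − 1184)
  s**3 − 7s**2 − 4s + 28 = ((1/248)s − 205/7688)(248s**2 − 96s − 1184) + (−(1716/961)s − 3432/961)
  248s**2 − 96s − 1184 = (−(59582/429)s + 142228/429)(−(1716/961)s − 3432/961) + (0)
Last nonzero remainder: −(1716/961)s − 3432/961. Dividing through by −1716/961 gives the monic gcd s + 2.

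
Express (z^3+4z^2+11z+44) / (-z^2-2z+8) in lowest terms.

(-z^2-11)/(z-2)

Euclidean algorithm in ℚ[z]:
  z^3+4z^2+11z+44 = (-z-2)(-z^2-2z+8) + (15z+60)
  -z^2-2z+8 = (-(1/15)z+2/15)(15z+60) + (0)
Last nonzero remainder: 15z+60. Dividing through by 15 gives the monic gcd z+4.
Cancel z+4 from numerator and denominator to get the reduced form.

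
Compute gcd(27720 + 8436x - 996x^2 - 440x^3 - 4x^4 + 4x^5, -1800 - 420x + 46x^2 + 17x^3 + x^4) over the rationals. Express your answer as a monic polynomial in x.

-30 + x + x^2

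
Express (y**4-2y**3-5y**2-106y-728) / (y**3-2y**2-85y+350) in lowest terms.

Apply the Euclidean algorithm:
  y**4-2y**3-5y**2-106y-728 = (y)(y**3-2y**2-85y+350) + (80y**2-456y-728)
  y**3-2y**2-85y+350 = ((1/80)y+37/800)(80y**2-456y-728) + (-(5481/100)y+38367/100)
  80y**2-456y-728 = (-(8000/5481)y-10400/5481)(-(5481/100)y+38367/100) + (0)
Last nonzero remainder: -(5481/100)y+38367/100. Dividing through by -5481/100 gives the monic gcd y-7.
Cancel y-7 from numerator and denominator to get the reduced form.

(y**3+5y**2+30y+104)/(y**2+5y-50)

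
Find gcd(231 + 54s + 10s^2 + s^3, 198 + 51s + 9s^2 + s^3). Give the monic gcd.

33 + 3s + s^2

Euclidean algorithm in ℚ[s]:
  s^3 + 10s^2 + 54s + 231 = (s^3 + 9s^2 + 51s + 198) + (s^2 + 3s + 33)
  s^3 + 9s^2 + 51s + 198 = (s + 6)(s^2 + 3s + 33) + (0)
The last nonzero remainder s^2 + 3s + 33 is already monic.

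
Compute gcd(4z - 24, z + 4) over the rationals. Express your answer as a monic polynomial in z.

Apply the Euclidean algorithm:
  4z - 24 = (4)(z + 4) + (-40)
  z + 4 = (-(1/40)z - 1/10)(-40) + (0)
The last nonzero remainder is the constant -40, so the polynomials are coprime and gcd = 1.

1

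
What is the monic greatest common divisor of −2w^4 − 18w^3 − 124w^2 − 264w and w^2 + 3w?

w^2 + 3w

Apply the Euclidean algorithm:
  −2w^4 − 18w^3 − 124w^2 − 264w = (−2w^2 − 12w − 88)(w^2 + 3w) + (0)
The last nonzero remainder w^2 + 3w is already monic.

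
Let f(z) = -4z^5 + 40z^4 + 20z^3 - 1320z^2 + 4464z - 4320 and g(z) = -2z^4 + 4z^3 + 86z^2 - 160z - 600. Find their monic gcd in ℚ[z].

z^2 + z - 30

Repeated division with remainder:
  -4z^5 + 40z^4 + 20z^3 - 1320z^2 + 4464z - 4320 = (2z - 16)(-2z^4 + 4z^3 + 86z^2 - 160z - 600) + (-88z^3 + 376z^2 + 3104z - 13920)
  -2z^4 + 4z^3 + 86z^2 - 160z - 600 = ((1/44)z + 25/484)(-88z^3 + 376z^2 + 3104z - 13920) + (-(480/121)z^2 - (480/121)z + 14400/121)
  -88z^3 + 376z^2 + 3104z - 13920 = ((1331/60)z - 3509/30)(-(480/121)z^2 - (480/121)z + 14400/121) + (0)
Last nonzero remainder: -(480/121)z^2 - (480/121)z + 14400/121. Dividing through by -480/121 gives the monic gcd z^2 + z - 30.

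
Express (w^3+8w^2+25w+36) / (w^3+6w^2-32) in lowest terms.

(w^2+4w+9)/(w^2+2w-8)

By polynomial division,
  w^3+8w^2+25w+36 = (w^3+6w^2-32) + (2w^2+25w+68)
  w^3+6w^2-32 = ((1/2)w-13/4)(2w^2+25w+68) + ((189/4)w+189)
  2w^2+25w+68 = ((8/189)w+68/189)((189/4)w+189) + (0)
Last nonzero remainder: (189/4)w+189. Dividing through by 189/4 gives the monic gcd w+4.
Cancel w+4 from numerator and denominator to get the reduced form.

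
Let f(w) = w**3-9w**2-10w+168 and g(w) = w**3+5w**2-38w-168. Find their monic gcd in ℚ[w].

Euclidean algorithm in ℚ[w]:
  w**3-9w**2-10w+168 = (w**3+5w**2-38w-168) + (-14w**2+28w+336)
  w**3+5w**2-38w-168 = (-(1/14)w-1/2)(-14w**2+28w+336) + (0)
Last nonzero remainder: -14w**2+28w+336. Dividing through by -14 gives the monic gcd w**2-2w-24.

w**2-2w-24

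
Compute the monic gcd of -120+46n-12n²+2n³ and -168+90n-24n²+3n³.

-4+n

By polynomial division,
  2n³-12n²+46n-120 = (2/3)(3n³-24n²+90n-168) + (4n²-14n-8)
  3n³-24n²+90n-168 = ((3/4)n-27/8)(4n²-14n-8) + ((195/4)n-195)
  4n²-14n-8 = ((16/195)n+8/195)((195/4)n-195) + (0)
Last nonzero remainder: (195/4)n-195. Dividing through by 195/4 gives the monic gcd n-4.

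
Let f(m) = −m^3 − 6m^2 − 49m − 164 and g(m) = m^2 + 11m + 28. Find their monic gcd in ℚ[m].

m + 4

Euclidean algorithm in ℚ[m]:
  −m^3 − 6m^2 − 49m − 164 = (−m + 5)(m^2 + 11m + 28) + (−76m − 304)
  m^2 + 11m + 28 = (−(1/76)m − 7/76)(−76m − 304) + (0)
Last nonzero remainder: −76m − 304. Dividing through by −76 gives the monic gcd m + 4.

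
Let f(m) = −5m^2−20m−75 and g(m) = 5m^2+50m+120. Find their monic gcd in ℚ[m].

Apply the Euclidean algorithm:
  −5m^2−20m−75 = (−1)(5m^2+50m+120) + (30m+45)
  5m^2+50m+120 = ((1/6)m+17/12)(30m+45) + (225/4)
  30m+45 = ((8/15)m+4/5)(225/4) + (0)
The last nonzero remainder is the constant 225/4, so the polynomials are coprime and gcd = 1.

1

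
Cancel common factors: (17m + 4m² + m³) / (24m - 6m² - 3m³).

Euclidean algorithm in ℚ[m]:
  m³ + 4m² + 17m = (-1/3)(-3m³ - 6m² + 24m) + (2m² + 25m)
  -3m³ - 6m² + 24m = (-(3/2)m + 63/4)(2m² + 25m) + (-(1479/4)m)
  2m² + 25m = (-(8/1479)m - 100/1479)(-(1479/4)m) + (0)
Last nonzero remainder: -(1479/4)m. Dividing through by -1479/4 gives the monic gcd m.
Cancel m from numerator and denominator to get the reduced form.

(-17 - 4m - m²)/(-24 + 6m + 3m²)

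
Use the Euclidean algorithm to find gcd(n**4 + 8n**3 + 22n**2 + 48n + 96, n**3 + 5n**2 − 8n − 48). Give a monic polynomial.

n**2 + 8n + 16

Repeated division with remainder:
  n**4 + 8n**3 + 22n**2 + 48n + 96 = (n + 3)(n**3 + 5n**2 − 8n − 48) + (15n**2 + 120n + 240)
  n**3 + 5n**2 − 8n − 48 = ((1/15)n − 1/5)(15n**2 + 120n + 240) + (0)
Last nonzero remainder: 15n**2 + 120n + 240. Dividing through by 15 gives the monic gcd n**2 + 8n + 16.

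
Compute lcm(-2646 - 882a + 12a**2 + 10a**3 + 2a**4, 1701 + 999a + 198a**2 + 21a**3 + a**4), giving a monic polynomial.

-11907 - 5292a - 387a**2 + 51a**3 + 14a**4 + a**5

By polynomial division,
  2a**4 + 10a**3 + 12a**2 - 882a - 2646 = (2)(a**4 + 21a**3 + 198a**2 + 999a + 1701) + (-32a**3 - 384a**2 - 2880a - 6048)
  a**4 + 21a**3 + 198a**2 + 999a + 1701 = (-(1/32)a - 9/32)(-32a**3 - 384a**2 - 2880a - 6048) + (0)
Last nonzero remainder: -32a**3 - 384a**2 - 2880a - 6048. Dividing through by -32 gives the monic gcd a**3 + 12a**2 + 90a + 189.
Then lcm(f, g) = f·g / gcd(f, g); expanding and making the result monic gives the answer.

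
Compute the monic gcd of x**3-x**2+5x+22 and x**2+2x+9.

1

Apply the Euclidean algorithm:
  x**3-x**2+5x+22 = (x-3)(x**2+2x+9) + (2x+49)
  x**2+2x+9 = ((1/2)x-45/4)(2x+49) + (2241/4)
  2x+49 = ((8/2241)x+196/2241)(2241/4) + (0)
The last nonzero remainder is the constant 2241/4, so the polynomials are coprime and gcd = 1.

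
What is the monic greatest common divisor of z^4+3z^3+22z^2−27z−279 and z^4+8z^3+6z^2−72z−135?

Repeated division with remainder:
  z^4+3z^3+22z^2−27z−279 = (z^4+8z^3+6z^2−72z−135) + (−5z^3+16z^2+45z−144)
  z^4+8z^3+6z^2−72z−135 = (−(1/5)z−56/25)(−5z^3+16z^2+45z−144) + ((1271/25)z^2−11439/25)
  −5z^3+16z^2+45z−144 = (−(125/1271)z+400/1271)((1271/25)z^2−11439/25) + (0)
Last nonzero remainder: (1271/25)z^2−11439/25. Dividing through by 1271/25 gives the monic gcd z^2−9.

z^2−9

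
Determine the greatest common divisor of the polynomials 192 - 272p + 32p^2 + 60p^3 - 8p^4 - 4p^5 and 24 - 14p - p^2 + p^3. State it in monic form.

Repeated division with remainder:
  -4p^5 - 8p^4 + 60p^3 + 32p^2 - 272p + 192 = (-4p^2 - 12p - 8)(p^3 - p^2 - 14p + 24) + (-48p^2 - 96p + 384)
  p^3 - p^2 - 14p + 24 = (-(1/48)p + 1/16)(-48p^2 - 96p + 384) + (0)
Last nonzero remainder: -48p^2 - 96p + 384. Dividing through by -48 gives the monic gcd p^2 + 2p - 8.

-8 + 2p + p^2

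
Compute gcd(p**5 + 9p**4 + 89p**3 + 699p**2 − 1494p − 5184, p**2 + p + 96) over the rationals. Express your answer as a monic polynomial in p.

Apply the Euclidean algorithm:
  p**5 + 9p**4 + 89p**3 + 699p**2 − 1494p − 5184 = (p**3 + 8p**2 − 15p − 54)(p**2 + p + 96) + (0)
The last nonzero remainder p**2 + p + 96 is already monic.

p**2 + p + 96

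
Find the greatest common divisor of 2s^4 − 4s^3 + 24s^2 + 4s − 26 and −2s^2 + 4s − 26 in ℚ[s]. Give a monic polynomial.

s^2 − 2s + 13

By polynomial division,
  2s^4 − 4s^3 + 24s^2 + 4s − 26 = (−s^2 + 1)(−2s^2 + 4s − 26) + (0)
Last nonzero remainder: −2s^2 + 4s − 26. Dividing through by −2 gives the monic gcd s^2 − 2s + 13.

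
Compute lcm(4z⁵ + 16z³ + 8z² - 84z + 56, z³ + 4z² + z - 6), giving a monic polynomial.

z⁶ + 3z⁵ + 4z⁴ + 14z³ - 15z² - 49z + 42

Euclidean algorithm in ℚ[z]:
  4z⁵ + 16z³ + 8z² - 84z + 56 = (4z² - 16z + 76)(z³ + 4z² + z - 6) + (-256z² - 256z + 512)
  z³ + 4z² + z - 6 = (-(1/256)z - 3/256)(-256z² - 256z + 512) + (0)
Last nonzero remainder: -256z² - 256z + 512. Dividing through by -256 gives the monic gcd z² + z - 2.
Then lcm(f, g) = f·g / gcd(f, g); expanding and making the result monic gives the answer.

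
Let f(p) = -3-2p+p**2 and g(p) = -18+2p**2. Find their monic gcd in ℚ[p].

-3+p

Repeated division with remainder:
  p**2-2p-3 = (1/2)(2p**2-18) + (-2p+6)
  2p**2-18 = (-p-3)(-2p+6) + (0)
Last nonzero remainder: -2p+6. Dividing through by -2 gives the monic gcd p-3.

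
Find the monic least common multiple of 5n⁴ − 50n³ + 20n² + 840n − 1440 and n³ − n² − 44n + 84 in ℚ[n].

n⁵ − 3n⁴ − 66n³ + 196n² + 888n − 2016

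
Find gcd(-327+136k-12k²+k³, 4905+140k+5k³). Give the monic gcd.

109-9k+k²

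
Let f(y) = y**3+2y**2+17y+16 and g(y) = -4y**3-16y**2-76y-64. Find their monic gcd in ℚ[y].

y+1

By polynomial division,
  y**3+2y**2+17y+16 = (-1/4)(-4y**3-16y**2-76y-64) + (-2y**2-2y)
  -4y**3-16y**2-76y-64 = (2y+6)(-2y**2-2y) + (-64y-64)
  -2y**2-2y = ((1/32)y)(-64y-64) + (0)
Last nonzero remainder: -64y-64. Dividing through by -64 gives the monic gcd y+1.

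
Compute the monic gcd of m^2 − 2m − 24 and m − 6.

Apply the Euclidean algorithm:
  m^2 − 2m − 24 = (m + 4)(m − 6) + (0)
The last nonzero remainder m − 6 is already monic.

m − 6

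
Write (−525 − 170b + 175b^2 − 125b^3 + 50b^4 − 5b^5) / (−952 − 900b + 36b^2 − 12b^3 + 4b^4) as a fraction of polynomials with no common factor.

(75 − 40b + 20b^2 − 5b^3)/(136 + 12b + 4b^2)

Apply the Euclidean algorithm:
  −5b^5 + 50b^4 − 125b^3 + 175b^2 − 170b − 525 = (−(5/4)b + 35/4)(4b^4 − 12b^3 + 36b^2 − 900b − 952) + (25b^3 − 1265b^2 + 6515b + 7805)
  4b^4 − 12b^3 + 36b^2 − 900b − 952 = ((4/25)b + 952/125)(25b^3 − 1265b^2 + 6515b + 7805) + ((215696/25)b^2 − (1294176/25)b − 1509872/25)
  25b^3 − 1265b^2 + 6515b + 7805 = ((625/215696)b − 27875/215696)((215696/25)b^2 − (1294176/25)b − 1509872/25) + (0)
Last nonzero remainder: (215696/25)b^2 − (1294176/25)b − 1509872/25. Dividing through by 215696/25 gives the monic gcd b^2 − 6b − 7.
Cancel b^2 − 6b − 7 from numerator and denominator to get the reduced form.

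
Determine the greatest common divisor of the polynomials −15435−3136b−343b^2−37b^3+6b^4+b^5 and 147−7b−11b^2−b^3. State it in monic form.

49+14b+b^2

Repeated division with remainder:
  b^5+6b^4−37b^3−343b^2−3136b−15435 = (−b^2+5b−11)(−b^3−11b^2−7b+147) + (−282b^2−3948b−13818)
  −b^3−11b^2−7b+147 = ((1/282)b−1/94)(−282b^2−3948b−13818) + (0)
Last nonzero remainder: −282b^2−3948b−13818. Dividing through by −282 gives the monic gcd b^2+14b+49.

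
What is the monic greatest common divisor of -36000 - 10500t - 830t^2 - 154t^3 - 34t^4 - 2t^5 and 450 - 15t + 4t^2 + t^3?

450 - 15t + 4t^2 + t^3

Apply the Euclidean algorithm:
  -2t^5 - 34t^4 - 154t^3 - 830t^2 - 10500t - 36000 = (-2t^2 - 26t - 80)(t^3 + 4t^2 - 15t + 450) + (0)
The last nonzero remainder t^3 + 4t^2 - 15t + 450 is already monic.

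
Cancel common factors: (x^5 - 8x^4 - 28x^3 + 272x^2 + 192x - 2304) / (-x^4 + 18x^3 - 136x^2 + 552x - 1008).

By polynomial division,
  x^5 - 8x^4 - 28x^3 + 272x^2 + 192x - 2304 = (-x - 10)(-x^4 + 18x^3 - 136x^2 + 552x - 1008) + (16x^3 - 536x^2 + 4704x - 12384)
  -x^4 + 18x^3 - 136x^2 + 552x - 1008 = (-(1/16)x - 31/32)(16x^3 - 536x^2 + 4704x - 12384) + (-(1445/4)x^2 + 4335x - 13005)
  16x^3 - 536x^2 + 4704x - 12384 = (-(64/1445)x + 1376/1445)(-(1445/4)x^2 + 4335x - 13005) + (0)
Last nonzero remainder: -(1445/4)x^2 + 4335x - 13005. Dividing through by -1445/4 gives the monic gcd x^2 - 12x + 36.
Cancel x^2 - 12x + 36 from numerator and denominator to get the reduced form.

(-x^3 - 4x^2 + 16x + 64)/(x^2 - 6x + 28)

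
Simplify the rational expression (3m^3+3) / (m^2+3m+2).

(3m^2-3m+3)/(m+2)

By polynomial division,
  3m^3+3 = (3m-9)(m^2+3m+2) + (21m+21)
  m^2+3m+2 = ((1/21)m+2/21)(21m+21) + (0)
Last nonzero remainder: 21m+21. Dividing through by 21 gives the monic gcd m+1.
Cancel m+1 from numerator and denominator to get the reduced form.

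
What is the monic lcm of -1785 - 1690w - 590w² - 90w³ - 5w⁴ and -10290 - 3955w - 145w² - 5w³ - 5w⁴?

By polynomial division,
  -5w⁴ - 90w³ - 590w² - 1690w - 1785 = (-5w⁴ - 5w³ - 145w² - 3955w - 10290) + (-85w³ - 445w² + 2265w + 8505)
  -5w⁴ - 5w³ - 145w² - 3955w - 10290 = ((1/17)w - 72/289)(-85w³ - 445w² + 2265w + 8505) + (-(112450/289)w² - (1124500/289)w - 2361450/289)
  -85w³ - 445w² + 2265w + 8505 = ((4913/22490)w - 23409/22490)(-(112450/289)w² - (1124500/289)w - 2361450/289) + (0)
Last nonzero remainder: -(112450/289)w² - (1124500/289)w - 2361450/289. Dividing through by -112450/289 gives the monic gcd w² + 10w + 21.
Then lcm(f, g) = f·g / gcd(f, g); expanding and making the result monic gives the answer.

34986 + 29911w + 8879w² + 1040w³ + 54w⁴ + 9w⁵ + w⁶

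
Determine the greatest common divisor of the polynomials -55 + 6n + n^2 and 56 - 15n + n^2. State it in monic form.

1

By polynomial division,
  n^2 + 6n - 55 = (n^2 - 15n + 56) + (21n - 111)
  n^2 - 15n + 56 = ((1/21)n - 68/147)(21n - 111) + (228/49)
  21n - 111 = ((343/76)n - 1813/76)(228/49) + (0)
The last nonzero remainder is the constant 228/49, so the polynomials are coprime and gcd = 1.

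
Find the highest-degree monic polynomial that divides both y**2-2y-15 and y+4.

1

Repeated division with remainder:
  y**2-2y-15 = (y-6)(y+4) + (9)
  y+4 = ((1/9)y+4/9)(9) + (0)
The last nonzero remainder is the constant 9, so the polynomials are coprime and gcd = 1.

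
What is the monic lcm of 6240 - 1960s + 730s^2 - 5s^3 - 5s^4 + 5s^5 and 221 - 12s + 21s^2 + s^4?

Apply the Euclidean algorithm:
  5s^5 - 5s^4 - 5s^3 + 730s^2 - 1960s + 6240 = (5s - 5)(s^4 + 21s^2 - 12s + 221) + (-110s^3 + 895s^2 - 3125s + 7345)
  s^4 + 21s^2 - 12s + 221 = (-(1/110)s - 179/2420)(-110s^3 + 895s^2 - 3125s + 7345) + ((28455/484)s^2 - (85365/484)s + 369915/484)
  -110s^3 + 895s^2 - 3125s + 7345 = (-(10648/5691)s + 54692/5691)((28455/484)s^2 - (85365/484)s + 369915/484) + (0)
Last nonzero remainder: (28455/484)s^2 - (85365/484)s + 369915/484. Dividing through by 28455/484 gives the monic gcd s^2 - 3s + 13.
Then lcm(f, g) = f·g / gcd(f, g); expanding and making the result monic gives the answer.

21216 - 2920s + 2554s^2 + 29s^3 + 126s^4 + 13s^5 + 2s^6 + s^7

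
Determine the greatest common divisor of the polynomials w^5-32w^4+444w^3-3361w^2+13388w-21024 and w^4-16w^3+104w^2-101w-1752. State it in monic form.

w^3-19w^2+161w-584

Apply the Euclidean algorithm:
  w^5-32w^4+444w^3-3361w^2+13388w-21024 = (w-16)(w^4-16w^3+104w^2-101w-1752) + (84w^3-1596w^2+13524w-49056)
  w^4-16w^3+104w^2-101w-1752 = ((1/84)w+1/28)(84w^3-1596w^2+13524w-49056) + (0)
Last nonzero remainder: 84w^3-1596w^2+13524w-49056. Dividing through by 84 gives the monic gcd w^3-19w^2+161w-584.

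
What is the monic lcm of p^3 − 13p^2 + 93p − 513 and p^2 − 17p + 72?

p^4 − 21p^3 + 197p^2 − 1257p + 4104

Repeated division with remainder:
  p^3 − 13p^2 + 93p − 513 = (p + 4)(p^2 − 17p + 72) + (89p − 801)
  p^2 − 17p + 72 = ((1/89)p − 8/89)(89p − 801) + (0)
Last nonzero remainder: 89p − 801. Dividing through by 89 gives the monic gcd p − 9.
Then lcm(f, g) = f·g / gcd(f, g); expanding and making the result monic gives the answer.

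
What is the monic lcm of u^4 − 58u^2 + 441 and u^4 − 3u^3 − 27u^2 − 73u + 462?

By polynomial division,
  u^4 − 58u^2 + 441 = (u^4 − 3u^3 − 27u^2 − 73u + 462) + (3u^3 − 31u^2 + 73u − 21)
  u^4 − 3u^3 − 27u^2 − 73u + 462 = ((1/3)u + 22/9)(3u^3 − 31u^2 + 73u − 21) + ((220/9)u^2 − (2200/9)u + 1540/3)
  3u^3 − 31u^2 + 73u − 21 = ((27/220)u − 9/220)((220/9)u^2 − (2200/9)u + 1540/3) + (0)
Last nonzero remainder: (220/9)u^2 − (2200/9)u + 1540/3. Dividing through by 220/9 gives the monic gcd u^2 − 10u + 21.
Then lcm(f, g) = f·g / gcd(f, g); expanding and making the result monic gives the answer.

u^6 + 7u^5 − 36u^4 − 406u^3 − 835u^2 + 3087u + 9702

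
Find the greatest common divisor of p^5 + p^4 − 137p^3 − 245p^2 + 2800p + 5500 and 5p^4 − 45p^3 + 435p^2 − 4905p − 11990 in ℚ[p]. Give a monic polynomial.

p^2 − 9p − 22

By polynomial division,
  p^5 + p^4 − 137p^3 − 245p^2 + 2800p + 5500 = ((1/5)p + 2)(5p^4 − 45p^3 + 435p^2 − 4905p − 11990) + (−134p^3 − 134p^2 + 15008p + 29480)
  5p^4 − 45p^3 + 435p^2 − 4905p − 11990 = (−(5/134)p + 25/67)(−134p^3 − 134p^2 + 15008p + 29480) + (1045p^2 − 9405p − 22990)
  −134p^3 − 134p^2 + 15008p + 29480 = (−(134/1045)p − 268/209)(1045p^2 − 9405p − 22990) + (0)
Last nonzero remainder: 1045p^2 − 9405p − 22990. Dividing through by 1045 gives the monic gcd p^2 − 9p − 22.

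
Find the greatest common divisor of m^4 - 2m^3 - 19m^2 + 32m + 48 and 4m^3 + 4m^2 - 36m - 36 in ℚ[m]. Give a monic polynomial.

Repeated division with remainder:
  m^4 - 2m^3 - 19m^2 + 32m + 48 = ((1/4)m - 3/4)(4m^3 + 4m^2 - 36m - 36) + (-7m^2 + 14m + 21)
  4m^3 + 4m^2 - 36m - 36 = (-(4/7)m - 12/7)(-7m^2 + 14m + 21) + (0)
Last nonzero remainder: -7m^2 + 14m + 21. Dividing through by -7 gives the monic gcd m^2 - 2m - 3.

m^2 - 2m - 3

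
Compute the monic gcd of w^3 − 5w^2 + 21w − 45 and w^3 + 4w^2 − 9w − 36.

w − 3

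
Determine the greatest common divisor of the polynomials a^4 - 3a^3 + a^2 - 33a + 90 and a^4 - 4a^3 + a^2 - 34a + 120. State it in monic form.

Euclidean algorithm in ℚ[a]:
  a^4 - 3a^3 + a^2 - 33a + 90 = (a^4 - 4a^3 + a^2 - 34a + 120) + (a^3 + a - 30)
  a^4 - 4a^3 + a^2 - 34a + 120 = (a - 4)(a^3 + a - 30) + (0)
The last nonzero remainder a^3 + a - 30 is already monic.

a^3 + a - 30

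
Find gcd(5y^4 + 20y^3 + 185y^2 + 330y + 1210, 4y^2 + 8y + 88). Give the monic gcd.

By polynomial division,
  5y^4 + 20y^3 + 185y^2 + 330y + 1210 = ((5/4)y^2 + (5/2)y + 55/4)(4y^2 + 8y + 88) + (0)
Last nonzero remainder: 4y^2 + 8y + 88. Dividing through by 4 gives the monic gcd y^2 + 2y + 22.

y^2 + 2y + 22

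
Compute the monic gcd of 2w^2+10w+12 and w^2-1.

Euclidean algorithm in ℚ[w]:
  2w^2+10w+12 = (2)(w^2-1) + (10w+14)
  w^2-1 = ((1/10)w-7/50)(10w+14) + (24/25)
  10w+14 = ((125/12)w+175/12)(24/25) + (0)
The last nonzero remainder is the constant 24/25, so the polynomials are coprime and gcd = 1.

1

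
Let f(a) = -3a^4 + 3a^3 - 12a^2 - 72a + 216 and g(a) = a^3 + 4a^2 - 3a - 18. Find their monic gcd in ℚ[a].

a^2 + a - 6

Repeated division with remainder:
  -3a^4 + 3a^3 - 12a^2 - 72a + 216 = (-3a + 15)(a^3 + 4a^2 - 3a - 18) + (-81a^2 - 81a + 486)
  a^3 + 4a^2 - 3a - 18 = (-(1/81)a - 1/27)(-81a^2 - 81a + 486) + (0)
Last nonzero remainder: -81a^2 - 81a + 486. Dividing through by -81 gives the monic gcd a^2 + a - 6.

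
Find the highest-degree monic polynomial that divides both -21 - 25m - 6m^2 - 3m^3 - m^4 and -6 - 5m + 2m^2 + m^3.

3 + 4m + m^2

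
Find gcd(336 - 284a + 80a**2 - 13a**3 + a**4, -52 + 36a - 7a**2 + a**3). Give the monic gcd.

-2 + a

By polynomial division,
  a**4 - 13a**3 + 80a**2 - 284a + 336 = (a - 6)(a**3 - 7a**2 + 36a - 52) + (2a**2 - 16a + 24)
  a**3 - 7a**2 + 36a - 52 = ((1/2)a + 1/2)(2a**2 - 16a + 24) + (32a - 64)
  2a**2 - 16a + 24 = ((1/16)a - 3/8)(32a - 64) + (0)
Last nonzero remainder: 32a - 64. Dividing through by 32 gives the monic gcd a - 2.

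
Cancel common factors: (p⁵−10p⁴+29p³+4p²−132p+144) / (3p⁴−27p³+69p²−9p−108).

(p²−4)/(3p+3)

Apply the Euclidean algorithm:
  p⁵−10p⁴+29p³+4p²−132p+144 = ((1/3)p−1/3)(3p⁴−27p³+69p²−9p−108) + (−3p³+30p²−99p+108)
  3p⁴−27p³+69p²−9p−108 = (−p−1)(−3p³+30p²−99p+108) + (0)
Last nonzero remainder: −3p³+30p²−99p+108. Dividing through by −3 gives the monic gcd p³−10p²+33p−36.
Cancel p³−10p²+33p−36 from numerator and denominator to get the reduced form.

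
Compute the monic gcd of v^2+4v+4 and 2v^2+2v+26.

Euclidean algorithm in ℚ[v]:
  v^2+4v+4 = (1/2)(2v^2+2v+26) + (3v-9)
  2v^2+2v+26 = ((2/3)v+8/3)(3v-9) + (50)
  3v-9 = ((3/50)v-9/50)(50) + (0)
The last nonzero remainder is the constant 50, so the polynomials are coprime and gcd = 1.

1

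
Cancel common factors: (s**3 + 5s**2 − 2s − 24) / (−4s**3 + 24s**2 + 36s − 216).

(−s**2 − 2s + 8)/(4s**2 − 36s + 72)

Euclidean algorithm in ℚ[s]:
  s**3 + 5s**2 − 2s − 24 = (−1/4)(−4s**3 + 24s**2 + 36s − 216) + (11s**2 + 7s − 78)
  −4s**3 + 24s**2 + 36s − 216 = (−(4/11)s + 292/121)(11s**2 + 7s − 78) + (−(1120/121)s − 3360/121)
  11s**2 + 7s − 78 = (−(1331/1120)s + 1573/560)(−(1120/121)s − 3360/121) + (0)
Last nonzero remainder: −(1120/121)s − 3360/121. Dividing through by −1120/121 gives the monic gcd s + 3.
Cancel s + 3 from numerator and denominator to get the reduced form.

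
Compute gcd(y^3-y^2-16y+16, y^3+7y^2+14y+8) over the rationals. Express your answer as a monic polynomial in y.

Euclidean algorithm in ℚ[y]:
  y^3-y^2-16y+16 = (y^3+7y^2+14y+8) + (-8y^2-30y+8)
  y^3+7y^2+14y+8 = (-(1/8)y-13/32)(-8y^2-30y+8) + ((45/16)y+45/4)
  -8y^2-30y+8 = (-(128/45)y+32/45)((45/16)y+45/4) + (0)
Last nonzero remainder: (45/16)y+45/4. Dividing through by 45/16 gives the monic gcd y+4.

y+4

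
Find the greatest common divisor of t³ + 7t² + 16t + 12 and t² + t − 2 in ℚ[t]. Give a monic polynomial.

t + 2

Euclidean algorithm in ℚ[t]:
  t³ + 7t² + 16t + 12 = (t + 6)(t² + t − 2) + (12t + 24)
  t² + t − 2 = ((1/12)t − 1/12)(12t + 24) + (0)
Last nonzero remainder: 12t + 24. Dividing through by 12 gives the monic gcd t + 2.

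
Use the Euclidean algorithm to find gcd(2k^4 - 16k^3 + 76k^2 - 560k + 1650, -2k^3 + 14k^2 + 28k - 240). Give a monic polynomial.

k - 5

Repeated division with remainder:
  2k^4 - 16k^3 + 76k^2 - 560k + 1650 = (-k + 1)(-2k^3 + 14k^2 + 28k - 240) + (90k^2 - 828k + 1890)
  -2k^3 + 14k^2 + 28k - 240 = (-(1/45)k - 11/225)(90k^2 - 828k + 1890) + ((738/25)k - 738/5)
  90k^2 - 828k + 1890 = ((125/41)k - 525/41)((738/25)k - 738/5) + (0)
Last nonzero remainder: (738/25)k - 738/5. Dividing through by 738/25 gives the monic gcd k - 5.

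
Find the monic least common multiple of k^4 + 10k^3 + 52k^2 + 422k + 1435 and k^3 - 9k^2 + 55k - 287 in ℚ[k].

Apply the Euclidean algorithm:
  k^4 + 10k^3 + 52k^2 + 422k + 1435 = (k + 19)(k^3 - 9k^2 + 55k - 287) + (168k^2 - 336k + 6888)
  k^3 - 9k^2 + 55k - 287 = ((1/168)k - 1/24)(168k^2 - 336k + 6888) + (0)
Last nonzero remainder: 168k^2 - 336k + 6888. Dividing through by 168 gives the monic gcd k^2 - 2k + 41.
Then lcm(f, g) = f·g / gcd(f, g); expanding and making the result monic gives the answer.

k^5 + 3k^4 - 18k^3 + 58k^2 - 1519k - 10045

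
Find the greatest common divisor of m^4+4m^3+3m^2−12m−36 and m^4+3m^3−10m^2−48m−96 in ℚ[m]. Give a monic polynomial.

Euclidean algorithm in ℚ[m]:
  m^4+4m^3+3m^2−12m−36 = (m^4+3m^3−10m^2−48m−96) + (m^3+13m^2+36m+60)
  m^4+3m^3−10m^2−48m−96 = (m−10)(m^3+13m^2+36m+60) + (84m^2+252m+504)
  m^3+13m^2+36m+60 = ((1/84)m+5/42)(84m^2+252m+504) + (0)
Last nonzero remainder: 84m^2+252m+504. Dividing through by 84 gives the monic gcd m^2+3m+6.

m^2+3m+6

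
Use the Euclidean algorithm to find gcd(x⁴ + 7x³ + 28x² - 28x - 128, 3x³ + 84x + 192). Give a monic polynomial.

By polynomial division,
  x⁴ + 7x³ + 28x² - 28x - 128 = ((1/3)x + 7/3)(3x³ + 84x + 192) + (-288x - 576)
  3x³ + 84x + 192 = (-(1/96)x² + (1/48)x - 1/3)(-288x - 576) + (0)
Last nonzero remainder: -288x - 576. Dividing through by -288 gives the monic gcd x + 2.

x + 2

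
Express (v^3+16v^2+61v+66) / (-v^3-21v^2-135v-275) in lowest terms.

(-v^2-5v-6)/(v^2+10v+25)

Apply the Euclidean algorithm:
  v^3+16v^2+61v+66 = (-1)(-v^3-21v^2-135v-275) + (-5v^2-74v-209)
  -v^3-21v^2-135v-275 = ((1/5)v+31/25)(-5v^2-74v-209) + (-(36/25)v-396/25)
  -5v^2-74v-209 = ((125/36)v+475/36)(-(36/25)v-396/25) + (0)
Last nonzero remainder: -(36/25)v-396/25. Dividing through by -36/25 gives the monic gcd v+11.
Cancel v+11 from numerator and denominator to get the reduced form.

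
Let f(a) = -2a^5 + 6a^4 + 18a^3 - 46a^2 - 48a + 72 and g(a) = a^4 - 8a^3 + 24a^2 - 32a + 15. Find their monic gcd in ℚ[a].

a^2 - 4a + 3

By polynomial division,
  -2a^5 + 6a^4 + 18a^3 - 46a^2 - 48a + 72 = (-2a - 10)(a^4 - 8a^3 + 24a^2 - 32a + 15) + (-14a^3 + 130a^2 - 338a + 222)
  a^4 - 8a^3 + 24a^2 - 32a + 15 = (-(1/14)a - 9/98)(-14a^3 + 130a^2 - 338a + 222) + ((578/49)a^2 - (2312/49)a + 1734/49)
  -14a^3 + 130a^2 - 338a + 222 = (-(343/289)a + 1813/289)((578/49)a^2 - (2312/49)a + 1734/49) + (0)
Last nonzero remainder: (578/49)a^2 - (2312/49)a + 1734/49. Dividing through by 578/49 gives the monic gcd a^2 - 4a + 3.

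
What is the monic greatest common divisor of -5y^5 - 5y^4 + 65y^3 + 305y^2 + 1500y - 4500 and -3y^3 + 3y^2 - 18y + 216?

y^2 + 3y + 18

Apply the Euclidean algorithm:
  -5y^5 - 5y^4 + 65y^3 + 305y^2 + 1500y - 4500 = ((5/3)y^2 + (10/3)y - 85/3)(-3y^3 + 3y^2 - 18y + 216) + (90y^2 + 270y + 1620)
  -3y^3 + 3y^2 - 18y + 216 = (-(1/30)y + 2/15)(90y^2 + 270y + 1620) + (0)
Last nonzero remainder: 90y^2 + 270y + 1620. Dividing through by 90 gives the monic gcd y^2 + 3y + 18.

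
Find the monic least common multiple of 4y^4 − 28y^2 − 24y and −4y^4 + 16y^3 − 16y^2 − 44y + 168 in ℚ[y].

y^6 − 3y^5 + 15y^3 − 31y^2 − 42y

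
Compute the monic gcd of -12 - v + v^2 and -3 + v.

Repeated division with remainder:
  v^2 - v - 12 = (v + 2)(v - 3) + (-6)
  v - 3 = (-(1/6)v + 1/2)(-6) + (0)
The last nonzero remainder is the constant -6, so the polynomials are coprime and gcd = 1.

1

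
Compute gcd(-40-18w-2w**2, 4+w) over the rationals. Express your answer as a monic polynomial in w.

4+w

Repeated division with remainder:
  -2w**2-18w-40 = (-2w-10)(w+4) + (0)
The last nonzero remainder w+4 is already monic.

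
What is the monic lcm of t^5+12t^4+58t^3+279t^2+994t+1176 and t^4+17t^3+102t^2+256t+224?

t^6+16t^5+106t^4+511t^3+2110t^2+5152t+4704

Euclidean algorithm in ℚ[t]:
  t^5+12t^4+58t^3+279t^2+994t+1176 = (t-5)(t^4+17t^3+102t^2+256t+224) + (41t^3+533t^2+2050t+2296)
  t^4+17t^3+102t^2+256t+224 = ((1/41)t+4/41)(41t^3+533t^2+2050t+2296) + (0)
Last nonzero remainder: 41t^3+533t^2+2050t+2296. Dividing through by 41 gives the monic gcd t^3+13t^2+50t+56.
Then lcm(f, g) = f·g / gcd(f, g); expanding and making the result monic gives the answer.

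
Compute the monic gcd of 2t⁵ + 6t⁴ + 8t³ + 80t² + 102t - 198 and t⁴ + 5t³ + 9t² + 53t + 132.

Apply the Euclidean algorithm:
  2t⁵ + 6t⁴ + 8t³ + 80t² + 102t - 198 = (2t - 4)(t⁴ + 5t³ + 9t² + 53t + 132) + (10t³ + 10t² + 50t + 330)
  t⁴ + 5t³ + 9t² + 53t + 132 = ((1/10)t + 2/5)(10t³ + 10t² + 50t + 330) + (0)
Last nonzero remainder: 10t³ + 10t² + 50t + 330. Dividing through by 10 gives the monic gcd t³ + t² + 5t + 33.

t³ + t² + 5t + 33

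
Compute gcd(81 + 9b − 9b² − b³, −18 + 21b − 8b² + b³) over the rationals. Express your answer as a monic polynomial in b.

−3 + b

By polynomial division,
  −b³ − 9b² + 9b + 81 = (−1)(b³ − 8b² + 21b − 18) + (−17b² + 30b + 63)
  b³ − 8b² + 21b − 18 = (−(1/17)b + 106/289)(−17b² + 30b + 63) + ((3960/289)b − 11880/289)
  −17b² + 30b + 63 = (−(4913/3960)b − 2023/1320)((3960/289)b − 11880/289) + (0)
Last nonzero remainder: (3960/289)b − 11880/289. Dividing through by 3960/289 gives the monic gcd b − 3.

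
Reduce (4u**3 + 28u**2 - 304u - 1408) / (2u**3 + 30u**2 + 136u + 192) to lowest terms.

(2u**2 + 6u - 176)/(u**2 + 11u + 24)

By polynomial division,
  4u**3 + 28u**2 - 304u - 1408 = (2)(2u**3 + 30u**2 + 136u + 192) + (-32u**2 - 576u - 1792)
  2u**3 + 30u**2 + 136u + 192 = (-(1/16)u + 3/16)(-32u**2 - 576u - 1792) + (132u + 528)
  -32u**2 - 576u - 1792 = (-(8/33)u - 112/33)(132u + 528) + (0)
Last nonzero remainder: 132u + 528. Dividing through by 132 gives the monic gcd u + 4.
Cancel u + 4 from numerator and denominator to get the reduced form.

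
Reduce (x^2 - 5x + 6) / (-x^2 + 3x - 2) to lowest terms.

By polynomial division,
  x^2 - 5x + 6 = (-1)(-x^2 + 3x - 2) + (-2x + 4)
  -x^2 + 3x - 2 = ((1/2)x - 1/2)(-2x + 4) + (0)
Last nonzero remainder: -2x + 4. Dividing through by -2 gives the monic gcd x - 2.
Cancel x - 2 from numerator and denominator to get the reduced form.

(-x + 3)/(x - 1)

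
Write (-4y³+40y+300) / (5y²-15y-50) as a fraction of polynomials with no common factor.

Apply the Euclidean algorithm:
  -4y³+40y+300 = (-(4/5)y-12/5)(5y²-15y-50) + (-36y+180)
  5y²-15y-50 = (-(5/36)y-5/18)(-36y+180) + (0)
Last nonzero remainder: -36y+180. Dividing through by -36 gives the monic gcd y-5.
Cancel y-5 from numerator and denominator to get the reduced form.

(-4y²-20y-60)/(5y+10)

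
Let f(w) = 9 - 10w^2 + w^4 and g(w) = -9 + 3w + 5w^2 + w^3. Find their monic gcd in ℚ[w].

Repeated division with remainder:
  w^4 - 10w^2 + 9 = (w - 5)(w^3 + 5w^2 + 3w - 9) + (12w^2 + 24w - 36)
  w^3 + 5w^2 + 3w - 9 = ((1/12)w + 1/4)(12w^2 + 24w - 36) + (0)
Last nonzero remainder: 12w^2 + 24w - 36. Dividing through by 12 gives the monic gcd w^2 + 2w - 3.

-3 + 2w + w^2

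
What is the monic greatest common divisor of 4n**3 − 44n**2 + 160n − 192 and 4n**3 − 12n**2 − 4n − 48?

n − 4

Euclidean algorithm in ℚ[n]:
  4n**3 − 44n**2 + 160n − 192 = (4n**3 − 12n**2 − 4n − 48) + (−32n**2 + 164n − 144)
  4n**3 − 12n**2 − 4n − 48 = (−(1/8)n − 17/64)(−32n**2 + 164n − 144) + ((345/16)n − 345/4)
  −32n**2 + 164n − 144 = (−(512/345)n + 192/115)((345/16)n − 345/4) + (0)
Last nonzero remainder: (345/16)n − 345/4. Dividing through by 345/16 gives the monic gcd n − 4.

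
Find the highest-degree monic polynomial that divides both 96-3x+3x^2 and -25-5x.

1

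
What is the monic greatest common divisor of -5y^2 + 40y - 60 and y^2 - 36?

y - 6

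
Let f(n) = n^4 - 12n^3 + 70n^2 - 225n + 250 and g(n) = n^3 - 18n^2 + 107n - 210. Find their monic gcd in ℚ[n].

n - 5

Repeated division with remainder:
  n^4 - 12n^3 + 70n^2 - 225n + 250 = (n + 6)(n^3 - 18n^2 + 107n - 210) + (71n^2 - 657n + 1510)
  n^3 - 18n^2 + 107n - 210 = ((1/71)n - 621/5041)(71n^2 - 657n + 1510) + ((24180/5041)n - 120900/5041)
  71n^2 - 657n + 1510 = ((357911/24180)n - 761191/12090)((24180/5041)n - 120900/5041) + (0)
Last nonzero remainder: (24180/5041)n - 120900/5041. Dividing through by 24180/5041 gives the monic gcd n - 5.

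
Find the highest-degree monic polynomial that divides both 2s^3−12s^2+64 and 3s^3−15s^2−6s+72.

Euclidean algorithm in ℚ[s]:
  2s^3−12s^2+64 = (2/3)(3s^3−15s^2−6s+72) + (−2s^2+4s+16)
  3s^3−15s^2−6s+72 = (−(3/2)s+9/2)(−2s^2+4s+16) + (0)
Last nonzero remainder: −2s^2+4s+16. Dividing through by −2 gives the monic gcd s^2−2s−8.

s^2−2s−8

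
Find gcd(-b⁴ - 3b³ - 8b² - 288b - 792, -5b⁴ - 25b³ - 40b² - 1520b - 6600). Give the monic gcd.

b³ + 8b + 264

Repeated division with remainder:
  -b⁴ - 3b³ - 8b² - 288b - 792 = (1/5)(-5b⁴ - 25b³ - 40b² - 1520b - 6600) + (2b³ + 16b + 528)
  -5b⁴ - 25b³ - 40b² - 1520b - 6600 = (-(5/2)b - 25/2)(2b³ + 16b + 528) + (0)
Last nonzero remainder: 2b³ + 16b + 528. Dividing through by 2 gives the monic gcd b³ + 8b + 264.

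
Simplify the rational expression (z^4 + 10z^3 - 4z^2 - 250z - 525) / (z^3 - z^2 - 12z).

(z^3 + 7z^2 - 25z - 175)/(z^2 - 4z)

Repeated division with remainder:
  z^4 + 10z^3 - 4z^2 - 250z - 525 = (z + 11)(z^3 - z^2 - 12z) + (19z^2 - 118z - 525)
  z^3 - z^2 - 12z = ((1/19)z + 99/361)(19z^2 - 118z - 525) + ((17325/361)z + 51975/361)
  19z^2 - 118z - 525 = ((6859/17325)z - 361/99)((17325/361)z + 51975/361) + (0)
Last nonzero remainder: (17325/361)z + 51975/361. Dividing through by 17325/361 gives the monic gcd z + 3.
Cancel z + 3 from numerator and denominator to get the reduced form.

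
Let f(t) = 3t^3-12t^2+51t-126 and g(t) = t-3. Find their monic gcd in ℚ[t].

t-3

Repeated division with remainder:
  3t^3-12t^2+51t-126 = (3t^2-3t+42)(t-3) + (0)
The last nonzero remainder t-3 is already monic.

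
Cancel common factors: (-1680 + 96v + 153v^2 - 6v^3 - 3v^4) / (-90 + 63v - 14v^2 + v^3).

(336 + 48v - 21v^2 - 3v^3)/(18 - 9v + v^2)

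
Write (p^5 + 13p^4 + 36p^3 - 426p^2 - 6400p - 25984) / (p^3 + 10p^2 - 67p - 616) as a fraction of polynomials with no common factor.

Euclidean algorithm in ℚ[p]:
  p^5 + 13p^4 + 36p^3 - 426p^2 - 6400p - 25984 = (p^2 + 3p + 73)(p^3 + 10p^2 - 67p - 616) + (-339p^2 + 339p + 18984)
  p^3 + 10p^2 - 67p - 616 = (-(1/339)p - 11/339)(-339p^2 + 339p + 18984) + (0)
Last nonzero remainder: -339p^2 + 339p + 18984. Dividing through by -339 gives the monic gcd p^2 - p - 56.
Cancel p^2 - p - 56 from numerator and denominator to get the reduced form.

(p^3 + 14p^2 + 106p + 464)/(p + 11)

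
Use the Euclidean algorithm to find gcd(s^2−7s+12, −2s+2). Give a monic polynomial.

Apply the Euclidean algorithm:
  s^2−7s+12 = (−(1/2)s+3)(−2s+2) + (6)
  −2s+2 = (−(1/3)s+1/3)(6) + (0)
The last nonzero remainder is the constant 6, so the polynomials are coprime and gcd = 1.

1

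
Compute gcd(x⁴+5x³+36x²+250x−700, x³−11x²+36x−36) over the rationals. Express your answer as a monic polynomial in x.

x−2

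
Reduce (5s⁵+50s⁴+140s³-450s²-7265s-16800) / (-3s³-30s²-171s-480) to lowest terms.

Repeated division with remainder:
  5s⁵+50s⁴+140s³-450s²-7265s-16800 = (-(5/3)s²+145/3)(-3s³-30s²-171s-480) + (200s²+1000s+6400)
  -3s³-30s²-171s-480 = (-(3/200)s-3/40)(200s²+1000s+6400) + (0)
Last nonzero remainder: 200s²+1000s+6400. Dividing through by 200 gives the monic gcd s²+5s+32.
Cancel s²+5s+32 from numerator and denominator to get the reduced form.

(-5s³-25s²+145s+525)/(3s+15)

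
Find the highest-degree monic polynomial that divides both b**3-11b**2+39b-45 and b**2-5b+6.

b-3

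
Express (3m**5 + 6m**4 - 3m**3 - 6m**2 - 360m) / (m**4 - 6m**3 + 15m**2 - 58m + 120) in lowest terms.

Repeated division with remainder:
  3m**5 + 6m**4 - 3m**3 - 6m**2 - 360m = (3m + 24)(m**4 - 6m**3 + 15m**2 - 58m + 120) + (96m**3 - 192m**2 + 672m - 2880)
  m**4 - 6m**3 + 15m**2 - 58m + 120 = ((1/96)m - 1/24)(96m**3 - 192m**2 + 672m - 2880) + (0)
Last nonzero remainder: 96m**3 - 192m**2 + 672m - 2880. Dividing through by 96 gives the monic gcd m**3 - 2m**2 + 7m - 30.
Cancel m**3 - 2m**2 + 7m - 30 from numerator and denominator to get the reduced form.

(3m**2 + 12m)/(m - 4)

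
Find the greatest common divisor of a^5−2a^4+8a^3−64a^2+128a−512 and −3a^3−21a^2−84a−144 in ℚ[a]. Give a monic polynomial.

a^2+4a+16

Repeated division with remainder:
  a^5−2a^4+8a^3−64a^2+128a−512 = (−(1/3)a^2+3a−43/3)(−3a^3−21a^2−84a−144) + (−161a^2−644a−2576)
  −3a^3−21a^2−84a−144 = ((3/161)a+9/161)(−161a^2−644a−2576) + (0)
Last nonzero remainder: −161a^2−644a−2576. Dividing through by −161 gives the monic gcd a^2+4a+16.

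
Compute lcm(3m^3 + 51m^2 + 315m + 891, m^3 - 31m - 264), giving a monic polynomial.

Repeated division with remainder:
  3m^3 + 51m^2 + 315m + 891 = (3)(m^3 - 31m - 264) + (51m^2 + 408m + 1683)
  m^3 - 31m - 264 = ((1/51)m - 8/51)(51m^2 + 408m + 1683) + (0)
Last nonzero remainder: 51m^2 + 408m + 1683. Dividing through by 51 gives the monic gcd m^2 + 8m + 33.
Then lcm(f, g) = f·g / gcd(f, g); expanding and making the result monic gives the answer.

m^4 + 9m^3 - 31m^2 - 543m - 2376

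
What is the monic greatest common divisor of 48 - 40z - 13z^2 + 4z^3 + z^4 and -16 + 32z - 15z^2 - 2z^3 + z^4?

Apply the Euclidean algorithm:
  z^4 + 4z^3 - 13z^2 - 40z + 48 = (z^4 - 2z^3 - 15z^2 + 32z - 16) + (6z^3 + 2z^2 - 72z + 64)
  z^4 - 2z^3 - 15z^2 + 32z - 16 = ((1/6)z - 7/18)(6z^3 + 2z^2 - 72z + 64) + (-(20/9)z^2 - (20/3)z + 80/9)
  6z^3 + 2z^2 - 72z + 64 = (-(27/10)z + 36/5)(-(20/9)z^2 - (20/3)z + 80/9) + (0)
Last nonzero remainder: -(20/9)z^2 - (20/3)z + 80/9. Dividing through by -20/9 gives the monic gcd z^2 + 3z - 4.

-4 + 3z + z^2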